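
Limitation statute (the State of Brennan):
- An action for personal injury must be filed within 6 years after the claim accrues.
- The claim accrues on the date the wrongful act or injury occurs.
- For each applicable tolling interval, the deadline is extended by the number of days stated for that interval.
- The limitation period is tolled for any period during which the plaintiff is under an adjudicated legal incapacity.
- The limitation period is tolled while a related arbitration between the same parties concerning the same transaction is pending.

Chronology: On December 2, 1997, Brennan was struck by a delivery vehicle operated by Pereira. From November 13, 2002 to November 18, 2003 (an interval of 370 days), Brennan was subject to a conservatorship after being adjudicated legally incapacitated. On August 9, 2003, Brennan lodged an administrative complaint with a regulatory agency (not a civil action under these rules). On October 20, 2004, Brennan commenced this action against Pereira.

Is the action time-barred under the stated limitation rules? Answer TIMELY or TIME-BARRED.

The claim accrued on December 2, 1997, when the wrongful act occurred.
The untolled deadline — 6 years after December 2, 1997 — is December 2, 2003.
Because the plaintiff's legal incapacity ran from November 13, 2002 to November 18, 2003, the deadline is extended by 370 days to December 6, 2004.
The other events in the timeline have no effect on the limitation period under the stated rules.
Filing on October 20, 2004 beat the December 6, 2004 deadline — the action is timely.

TIMELY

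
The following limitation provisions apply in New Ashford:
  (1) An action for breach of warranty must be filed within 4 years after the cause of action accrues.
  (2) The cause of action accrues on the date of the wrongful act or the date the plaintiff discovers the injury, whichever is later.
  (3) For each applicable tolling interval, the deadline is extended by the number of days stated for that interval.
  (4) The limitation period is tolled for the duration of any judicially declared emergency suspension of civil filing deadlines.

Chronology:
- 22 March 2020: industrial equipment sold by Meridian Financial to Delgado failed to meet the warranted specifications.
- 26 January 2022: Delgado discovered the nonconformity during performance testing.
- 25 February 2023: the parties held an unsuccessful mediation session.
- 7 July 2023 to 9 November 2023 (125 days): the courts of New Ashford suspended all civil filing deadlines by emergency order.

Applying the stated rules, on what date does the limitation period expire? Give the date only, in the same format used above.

31 May 2026

Taking the later of the act (22 March 2020) and discovery (26 January 2022), the claim accrued on 26 January 2022.
4 years from 26 January 2022 is 26 January 2026.
The period was tolled for 125 days by the emergency suspension of filing deadlines (7 July 2023 to 9 November 2023), pushing the deadline to 31 May 2026.
The other events in the timeline have no effect on the limitation period under the stated rules.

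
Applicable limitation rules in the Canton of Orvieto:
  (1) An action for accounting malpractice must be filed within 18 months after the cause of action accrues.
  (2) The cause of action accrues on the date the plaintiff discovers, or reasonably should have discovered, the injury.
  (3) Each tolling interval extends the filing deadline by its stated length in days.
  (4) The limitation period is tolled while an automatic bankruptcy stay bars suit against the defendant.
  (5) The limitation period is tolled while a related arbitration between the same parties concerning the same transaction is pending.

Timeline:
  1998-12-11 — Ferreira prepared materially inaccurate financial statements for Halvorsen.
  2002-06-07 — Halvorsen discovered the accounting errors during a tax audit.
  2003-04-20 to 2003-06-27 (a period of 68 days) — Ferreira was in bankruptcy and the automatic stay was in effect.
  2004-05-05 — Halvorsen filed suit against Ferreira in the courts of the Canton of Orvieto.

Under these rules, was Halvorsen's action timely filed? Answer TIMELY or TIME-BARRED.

Under the discovery rule, the claim accrued on 2002-06-07, when Halvorsen discovered the injury — not on the 1998-12-11 date of the underlying act.
The untolled deadline — 18 months after 2002-06-07 — is 2003-12-07.
The automatic bankruptcy stay from 2003-04-20 to 2003-06-27 tolled the period for 68 days, extending the deadline to 2004-02-13.
Halvorsen filed on 2004-05-05, after the 2004-02-13 deadline, so the action is time-barred.

TIME-BARRED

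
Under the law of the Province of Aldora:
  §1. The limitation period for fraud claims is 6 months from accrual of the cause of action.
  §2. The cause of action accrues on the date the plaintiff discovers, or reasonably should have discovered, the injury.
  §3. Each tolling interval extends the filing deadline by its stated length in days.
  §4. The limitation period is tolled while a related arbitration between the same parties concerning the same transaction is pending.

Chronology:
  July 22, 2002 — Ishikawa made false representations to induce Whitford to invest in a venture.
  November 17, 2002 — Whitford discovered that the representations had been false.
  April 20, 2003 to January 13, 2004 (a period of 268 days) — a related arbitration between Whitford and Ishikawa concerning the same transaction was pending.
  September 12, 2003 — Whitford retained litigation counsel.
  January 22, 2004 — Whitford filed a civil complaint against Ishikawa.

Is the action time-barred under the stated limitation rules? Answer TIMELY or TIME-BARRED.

Under the discovery rule, the claim accrued on November 17, 2002, when Whitford discovered the injury — not on the July 22, 2002 date of the underlying act.
6 months from November 17, 2002 is May 17, 2003.
Because the pending related arbitration ran from April 20, 2003 to January 13, 2004, the deadline is extended by 268 days to February 9, 2004.
None of the other events listed affects the running of the period under the stated rules.
Whitford filed on January 22, 2004, before the February 9, 2004 deadline, so the action is timely.

TIMELY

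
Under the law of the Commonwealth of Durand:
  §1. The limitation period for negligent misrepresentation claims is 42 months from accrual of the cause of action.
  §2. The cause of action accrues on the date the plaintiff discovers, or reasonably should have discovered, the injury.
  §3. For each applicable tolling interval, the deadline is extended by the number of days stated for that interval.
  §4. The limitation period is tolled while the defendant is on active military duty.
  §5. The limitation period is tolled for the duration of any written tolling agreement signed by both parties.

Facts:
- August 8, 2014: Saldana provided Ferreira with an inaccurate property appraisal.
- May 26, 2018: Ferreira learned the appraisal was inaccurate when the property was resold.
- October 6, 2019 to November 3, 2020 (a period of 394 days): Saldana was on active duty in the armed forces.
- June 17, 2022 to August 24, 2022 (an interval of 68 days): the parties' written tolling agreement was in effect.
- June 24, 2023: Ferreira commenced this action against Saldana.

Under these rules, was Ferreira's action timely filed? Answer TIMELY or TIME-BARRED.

The claim did not accrue until Ferreira discovered the injury on May 26, 2018; the August 8, 2014 act date does not start the clock under the stated rule.
The untolled deadline — 42 months after May 26, 2018 — is November 26, 2021.
The defendant's active military service from October 6, 2019 to November 3, 2020 tolled the period for 394 days, extending the deadline to December 25, 2022.
The written tolling agreement from June 17, 2022 to August 24, 2022 tolled the period for 68 days, extending the deadline to March 3, 2023.
Filing on June 24, 2023 missed the March 3, 2023 deadline — the action is time-barred.

TIME-BARRED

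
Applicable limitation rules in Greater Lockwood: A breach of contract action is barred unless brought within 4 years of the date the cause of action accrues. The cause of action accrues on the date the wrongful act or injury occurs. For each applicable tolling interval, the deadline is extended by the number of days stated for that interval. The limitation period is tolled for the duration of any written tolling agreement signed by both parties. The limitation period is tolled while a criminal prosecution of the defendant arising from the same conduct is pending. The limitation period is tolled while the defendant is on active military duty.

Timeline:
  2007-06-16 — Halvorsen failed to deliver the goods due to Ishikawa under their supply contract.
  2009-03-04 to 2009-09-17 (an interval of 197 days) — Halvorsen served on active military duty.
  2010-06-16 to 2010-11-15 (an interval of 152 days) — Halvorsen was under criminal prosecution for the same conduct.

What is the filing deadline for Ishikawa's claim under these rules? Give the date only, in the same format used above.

2012-05-30

The cause of action accrued on 2007-06-16, the date of the act.
The untolled deadline — 4 years after 2007-06-16 — is 2011-06-16.
The period was tolled for 197 days by the defendant's active military service (2009-03-04 to 2009-09-17), pushing the deadline to 2011-12-30.
Because the pending criminal prosecution ran from 2010-06-16 to 2010-11-15, the deadline is extended by 152 days to 2012-05-30.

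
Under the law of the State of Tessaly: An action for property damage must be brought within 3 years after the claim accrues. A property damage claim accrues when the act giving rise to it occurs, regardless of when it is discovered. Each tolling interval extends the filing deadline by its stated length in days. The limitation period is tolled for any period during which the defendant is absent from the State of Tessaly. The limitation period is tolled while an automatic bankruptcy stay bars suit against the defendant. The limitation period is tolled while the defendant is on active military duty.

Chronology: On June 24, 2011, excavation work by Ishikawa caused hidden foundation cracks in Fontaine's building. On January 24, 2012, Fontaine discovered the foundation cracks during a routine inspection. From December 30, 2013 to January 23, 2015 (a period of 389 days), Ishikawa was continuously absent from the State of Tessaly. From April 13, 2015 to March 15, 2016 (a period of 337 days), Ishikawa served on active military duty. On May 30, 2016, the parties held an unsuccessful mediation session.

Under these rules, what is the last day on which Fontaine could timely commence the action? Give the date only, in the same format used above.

The claim accrued on June 24, 2011, when the wrongful act occurred; under the stated occurrence rule the January 24, 2012 discovery does not delay accrual.
Adding the 3 years base period to June 24, 2011 gives a deadline of June 24, 2014, before any tolling.
Because the defendant's absence from the jurisdiction ran from December 30, 2013 to January 23, 2015, the deadline is extended by 389 days to July 18, 2015.
The period was tolled for 337 days by the defendant's active military service (April 13, 2015 to March 15, 2016), pushing the deadline to June 19, 2016.
None of the other events listed affects the running of the period under the stated rules.

June 19, 2016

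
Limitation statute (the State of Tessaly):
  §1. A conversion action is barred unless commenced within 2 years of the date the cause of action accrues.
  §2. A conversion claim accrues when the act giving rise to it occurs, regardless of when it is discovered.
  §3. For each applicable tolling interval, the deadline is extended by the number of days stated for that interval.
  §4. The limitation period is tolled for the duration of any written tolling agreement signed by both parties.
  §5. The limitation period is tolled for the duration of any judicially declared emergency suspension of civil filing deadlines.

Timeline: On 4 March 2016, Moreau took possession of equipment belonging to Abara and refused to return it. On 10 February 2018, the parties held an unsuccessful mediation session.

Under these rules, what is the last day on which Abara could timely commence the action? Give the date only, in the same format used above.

The claim accrued on 4 March 2016, when the wrongful act occurred.
2 years from 4 March 2016 is 4 March 2018.
Nothing else in the chronology tolls or restarts the period.

4 March 2018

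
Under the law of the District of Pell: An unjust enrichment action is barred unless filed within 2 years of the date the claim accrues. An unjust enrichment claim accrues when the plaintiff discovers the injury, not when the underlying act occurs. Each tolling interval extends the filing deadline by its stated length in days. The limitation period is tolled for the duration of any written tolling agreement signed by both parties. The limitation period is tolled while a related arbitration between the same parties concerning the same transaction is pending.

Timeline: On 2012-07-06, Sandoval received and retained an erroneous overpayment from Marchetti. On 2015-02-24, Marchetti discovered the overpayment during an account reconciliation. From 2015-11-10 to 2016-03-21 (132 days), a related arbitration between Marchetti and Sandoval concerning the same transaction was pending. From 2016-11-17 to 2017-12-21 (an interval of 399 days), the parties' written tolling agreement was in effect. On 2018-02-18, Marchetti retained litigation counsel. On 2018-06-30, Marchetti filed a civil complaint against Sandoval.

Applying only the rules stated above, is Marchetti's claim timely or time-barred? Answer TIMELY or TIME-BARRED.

Accrual is tied to discovery, so the period began on 2015-02-24 rather than on 2012-07-06 when the act occurred.
The untolled deadline — 2 years after 2015-02-24 — is 2017-02-24.
The period was tolled for 132 days by the pending related arbitration (2015-11-10 to 2016-03-21), pushing the deadline to 2017-07-06.
Because the written tolling agreement ran from 2016-11-17 to 2017-12-21, the deadline is extended by 399 days to 2018-08-09.
Nothing else in the chronology tolls or restarts the period.
Filing on 2018-06-30 beat the 2018-08-09 deadline — the action is timely.

TIMELY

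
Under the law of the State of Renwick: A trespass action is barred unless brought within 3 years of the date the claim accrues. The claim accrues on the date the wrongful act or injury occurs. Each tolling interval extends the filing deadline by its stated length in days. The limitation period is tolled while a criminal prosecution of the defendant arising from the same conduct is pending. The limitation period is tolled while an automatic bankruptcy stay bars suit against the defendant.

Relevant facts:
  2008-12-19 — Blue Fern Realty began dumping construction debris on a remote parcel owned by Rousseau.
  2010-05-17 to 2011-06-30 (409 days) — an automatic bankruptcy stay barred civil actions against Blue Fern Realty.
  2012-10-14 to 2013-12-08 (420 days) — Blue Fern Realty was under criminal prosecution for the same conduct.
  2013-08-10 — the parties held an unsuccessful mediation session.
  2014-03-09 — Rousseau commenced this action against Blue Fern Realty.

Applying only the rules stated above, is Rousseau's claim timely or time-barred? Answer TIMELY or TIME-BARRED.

The limitation period began to run on 2008-12-19.
Adding the 3 years base period to 2008-12-19 gives a deadline of 2011-12-19, before any tolling.
Because the automatic bankruptcy stay ran from 2010-05-17 to 2011-06-30, the deadline is extended by 409 days to 2013-01-31.
The pending criminal prosecution from 2012-10-14 to 2013-12-08 tolled the period for 420 days, extending the deadline to 2014-03-27.
None of the other events listed affects the running of the period under the stated rules.
Filing on 2014-03-09 beat the 2014-03-27 deadline — the action is timely.

TIMELY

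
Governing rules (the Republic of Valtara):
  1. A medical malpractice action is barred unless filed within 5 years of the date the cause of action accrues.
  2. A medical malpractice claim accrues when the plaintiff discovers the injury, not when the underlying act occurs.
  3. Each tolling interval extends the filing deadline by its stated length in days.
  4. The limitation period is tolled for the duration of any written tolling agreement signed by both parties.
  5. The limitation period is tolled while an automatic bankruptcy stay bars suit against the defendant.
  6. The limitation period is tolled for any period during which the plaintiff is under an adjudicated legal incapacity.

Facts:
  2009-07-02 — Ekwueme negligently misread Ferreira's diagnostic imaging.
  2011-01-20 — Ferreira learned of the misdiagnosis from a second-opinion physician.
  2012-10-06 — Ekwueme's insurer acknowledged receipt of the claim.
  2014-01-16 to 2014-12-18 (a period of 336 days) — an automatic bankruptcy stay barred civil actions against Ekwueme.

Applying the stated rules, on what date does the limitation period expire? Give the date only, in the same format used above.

2016-12-21

Accrual is tied to discovery, so the period began on 2011-01-20 rather than on 2009-07-02 when the act occurred.
The untolled deadline — 5 years after 2011-01-20 — is 2016-01-20.
Because the automatic bankruptcy stay ran from 2014-01-16 to 2014-12-18, the deadline is extended by 336 days to 2016-12-21.
The other events in the timeline have no effect on the limitation period under the stated rules.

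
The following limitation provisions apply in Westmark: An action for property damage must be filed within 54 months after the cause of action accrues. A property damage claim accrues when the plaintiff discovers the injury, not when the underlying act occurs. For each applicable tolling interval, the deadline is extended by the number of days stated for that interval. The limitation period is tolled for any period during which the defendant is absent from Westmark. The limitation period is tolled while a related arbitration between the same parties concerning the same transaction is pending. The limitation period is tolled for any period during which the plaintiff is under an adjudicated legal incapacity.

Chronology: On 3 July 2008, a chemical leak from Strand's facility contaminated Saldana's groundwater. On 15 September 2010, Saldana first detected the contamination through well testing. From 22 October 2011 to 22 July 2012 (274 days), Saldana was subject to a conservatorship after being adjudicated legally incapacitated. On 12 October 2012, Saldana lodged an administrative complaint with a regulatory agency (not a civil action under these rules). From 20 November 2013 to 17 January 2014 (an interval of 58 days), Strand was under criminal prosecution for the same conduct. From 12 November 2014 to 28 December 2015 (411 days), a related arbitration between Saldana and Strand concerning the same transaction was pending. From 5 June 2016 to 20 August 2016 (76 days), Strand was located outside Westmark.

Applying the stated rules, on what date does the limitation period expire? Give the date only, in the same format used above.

Accrual is tied to discovery, so the period began on 15 September 2010 rather than on 3 July 2008 when the act occurred.
The untolled deadline — 54 months after 15 September 2010 — is 15 March 2015.
The period was tolled for 274 days by the plaintiff's legal incapacity (22 October 2011 to 22 July 2012), pushing the deadline to 14 December 2015.
Because the pending related arbitration ran from 12 November 2014 to 28 December 2015, the deadline is extended by 411 days to 28 January 2017.
The period was tolled for 76 days by the defendant's absence from the jurisdiction (5 June 2016 to 20 August 2016), pushing the deadline to 14 April 2017.
Although a criminal prosecution ran from 20 November 2013 to 17 January 2014, the stated rules do not make that a tolling event, so it is disregarded.
Nothing else in the chronology tolls or restarts the period.

14 April 2017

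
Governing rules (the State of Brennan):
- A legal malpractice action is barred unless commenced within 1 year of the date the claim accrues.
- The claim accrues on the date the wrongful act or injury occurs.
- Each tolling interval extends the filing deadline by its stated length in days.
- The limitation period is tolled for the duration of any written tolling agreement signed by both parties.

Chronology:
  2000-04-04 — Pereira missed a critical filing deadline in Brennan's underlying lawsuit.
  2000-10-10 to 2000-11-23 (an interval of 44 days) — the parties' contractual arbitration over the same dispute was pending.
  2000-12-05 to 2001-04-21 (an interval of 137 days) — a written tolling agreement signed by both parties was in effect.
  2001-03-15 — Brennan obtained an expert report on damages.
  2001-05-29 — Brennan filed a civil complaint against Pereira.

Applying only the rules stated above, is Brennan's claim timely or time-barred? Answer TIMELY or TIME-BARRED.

The claim accrued on 2000-04-04, the date of the act.
Adding the 1 year base period to 2000-04-04 gives a deadline of 2001-04-04, before any tolling.
The period was tolled for 137 days by the written tolling agreement (2000-12-05 to 2001-04-21), pushing the deadline to 2001-08-19.
Although a pending arbitration ran from 2000-10-10 to 2000-11-23, the stated rules do not make that a tolling event, so it is disregarded.
Nothing else in the chronology tolls or restarts the period.
Brennan filed on 2001-05-29, before the 2001-08-19 deadline, so the action is timely.

TIMELY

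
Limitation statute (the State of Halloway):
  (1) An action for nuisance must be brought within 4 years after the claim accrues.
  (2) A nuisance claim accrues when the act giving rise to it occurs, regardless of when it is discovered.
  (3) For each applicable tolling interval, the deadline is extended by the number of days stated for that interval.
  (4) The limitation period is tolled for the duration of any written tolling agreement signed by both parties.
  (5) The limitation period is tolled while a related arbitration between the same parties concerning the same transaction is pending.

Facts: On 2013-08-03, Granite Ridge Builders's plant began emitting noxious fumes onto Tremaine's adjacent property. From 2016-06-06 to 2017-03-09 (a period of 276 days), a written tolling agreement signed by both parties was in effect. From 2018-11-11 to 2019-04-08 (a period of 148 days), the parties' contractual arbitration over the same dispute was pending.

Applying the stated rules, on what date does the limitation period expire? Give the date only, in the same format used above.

The claim accrued on 2013-08-03, the date of the act.
The untolled deadline — 4 years after 2013-08-03 — is 2017-08-03.
The period was tolled for 276 days by the written tolling agreement (2016-06-06 to 2017-03-09), pushing the deadline to 2018-05-06.
By the time the pending related arbitration began on 2018-11-11, the limitation period had already expired on 2018-05-06; that interval cannot revive it.

2018-05-06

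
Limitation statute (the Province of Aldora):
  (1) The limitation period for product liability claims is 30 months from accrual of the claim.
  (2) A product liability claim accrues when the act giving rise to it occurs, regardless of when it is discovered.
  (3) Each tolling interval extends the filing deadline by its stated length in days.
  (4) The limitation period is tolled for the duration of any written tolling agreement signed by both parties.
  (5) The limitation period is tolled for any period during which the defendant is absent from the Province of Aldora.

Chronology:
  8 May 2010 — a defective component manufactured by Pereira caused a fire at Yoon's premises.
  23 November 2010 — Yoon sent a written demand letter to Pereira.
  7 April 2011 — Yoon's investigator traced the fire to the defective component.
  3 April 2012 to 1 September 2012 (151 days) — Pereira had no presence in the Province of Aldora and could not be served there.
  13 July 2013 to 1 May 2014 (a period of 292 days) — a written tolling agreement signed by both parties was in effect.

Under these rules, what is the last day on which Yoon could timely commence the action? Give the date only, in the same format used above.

The claim accrued on 8 May 2010, when the wrongful act occurred; under the stated occurrence rule the 7 April 2011 discovery does not delay accrual.
30 months from 8 May 2010 is 8 November 2012.
The defendant's absence from the jurisdiction from 3 April 2012 to 1 September 2012 tolled the period for 151 days, extending the deadline to 8 April 2013.
The written tolling agreement from 13 July 2013 to 1 May 2014 began after the period had already run on 8 April 2013, so it has no tolling effect.
None of the other events listed affects the running of the period under the stated rules.

8 April 2013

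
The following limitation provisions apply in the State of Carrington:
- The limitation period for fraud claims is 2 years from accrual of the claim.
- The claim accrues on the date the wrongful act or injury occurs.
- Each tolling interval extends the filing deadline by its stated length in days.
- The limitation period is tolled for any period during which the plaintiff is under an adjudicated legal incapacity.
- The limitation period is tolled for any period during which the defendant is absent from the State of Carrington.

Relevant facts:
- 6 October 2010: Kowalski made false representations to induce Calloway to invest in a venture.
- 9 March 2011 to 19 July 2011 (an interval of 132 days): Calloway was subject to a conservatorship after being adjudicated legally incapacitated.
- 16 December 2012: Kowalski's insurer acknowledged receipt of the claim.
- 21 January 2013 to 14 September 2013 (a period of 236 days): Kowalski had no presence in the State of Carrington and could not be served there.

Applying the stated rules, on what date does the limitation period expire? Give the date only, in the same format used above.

9 October 2013

The claim accrued on 6 October 2010, the date of the act.
Adding the 2 years base period to 6 October 2010 gives a deadline of 6 October 2012, before any tolling.
Because the plaintiff's legal incapacity ran from 9 March 2011 to 19 July 2011, the deadline is extended by 132 days to 15 February 2013.
The defendant's absence from the jurisdiction from 21 January 2013 to 14 September 2013 tolled the period for 236 days, extending the deadline to 9 October 2013.
Nothing else in the chronology tolls or restarts the period.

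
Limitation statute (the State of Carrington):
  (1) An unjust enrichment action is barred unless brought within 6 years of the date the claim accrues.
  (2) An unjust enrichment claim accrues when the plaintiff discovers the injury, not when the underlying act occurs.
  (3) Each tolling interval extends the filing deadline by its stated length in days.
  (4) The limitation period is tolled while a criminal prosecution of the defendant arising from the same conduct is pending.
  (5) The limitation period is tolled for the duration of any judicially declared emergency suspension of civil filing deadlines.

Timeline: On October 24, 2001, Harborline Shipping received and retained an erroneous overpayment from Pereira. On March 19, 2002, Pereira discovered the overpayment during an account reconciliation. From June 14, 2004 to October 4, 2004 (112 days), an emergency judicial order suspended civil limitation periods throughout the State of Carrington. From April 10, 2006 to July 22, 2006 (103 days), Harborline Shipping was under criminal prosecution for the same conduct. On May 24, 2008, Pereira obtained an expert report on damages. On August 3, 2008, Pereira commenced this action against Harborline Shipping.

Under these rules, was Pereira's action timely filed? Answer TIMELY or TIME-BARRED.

Accrual is tied to discovery, so the period began on March 19, 2002 rather than on October 24, 2001 when the act occurred.
Adding the 6 years base period to March 19, 2002 gives a deadline of March 19, 2008, before any tolling.
The period was tolled for 112 days by the emergency suspension of filing deadlines (June 14, 2004 to October 4, 2004), pushing the deadline to July 9, 2008.
Because the pending criminal prosecution ran from April 10, 2006 to July 22, 2006, the deadline is extended by 103 days to October 20, 2008.
None of the other events listed affects the running of the period under the stated rules.
Filing on August 3, 2008 beat the October 20, 2008 deadline — the action is timely.

TIMELY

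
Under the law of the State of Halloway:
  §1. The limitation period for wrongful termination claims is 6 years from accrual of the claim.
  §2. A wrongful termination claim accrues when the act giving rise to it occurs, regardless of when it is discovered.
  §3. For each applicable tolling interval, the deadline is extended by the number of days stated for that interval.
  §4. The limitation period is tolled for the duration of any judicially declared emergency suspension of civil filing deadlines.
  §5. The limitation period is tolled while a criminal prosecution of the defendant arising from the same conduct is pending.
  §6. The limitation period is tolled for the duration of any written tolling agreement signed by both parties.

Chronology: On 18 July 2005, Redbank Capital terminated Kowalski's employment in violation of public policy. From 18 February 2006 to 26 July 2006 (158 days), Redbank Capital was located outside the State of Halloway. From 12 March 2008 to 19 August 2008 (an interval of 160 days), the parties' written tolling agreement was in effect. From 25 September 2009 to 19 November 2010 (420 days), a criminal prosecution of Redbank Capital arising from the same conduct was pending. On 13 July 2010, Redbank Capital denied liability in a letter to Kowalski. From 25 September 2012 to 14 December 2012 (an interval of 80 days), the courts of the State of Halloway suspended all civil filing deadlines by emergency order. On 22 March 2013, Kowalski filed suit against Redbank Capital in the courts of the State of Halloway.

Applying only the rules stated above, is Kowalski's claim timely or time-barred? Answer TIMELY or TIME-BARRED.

The claim accrued on 18 July 2005, the date of the act.
Adding the 6 years base period to 18 July 2005 gives a deadline of 18 July 2011, before any tolling.
Because the written tolling agreement ran from 12 March 2008 to 19 August 2008, the deadline is extended by 160 days to 25 December 2011.
The period was tolled for 420 days by the pending criminal prosecution (25 September 2009 to 19 November 2010), pushing the deadline to 17 February 2013.
The emergency suspension of filing deadlines from 25 September 2012 to 14 December 2012 tolled the period for 80 days, extending the deadline to 8 May 2013.
No stated provision tolls the period for the defendant's absence, so the interval from 18 February 2006 to 26 July 2006 has no effect on the deadline.
Nothing else in the chronology tolls or restarts the period.
Kowalski filed on 22 March 2013, before the 8 May 2013 deadline, so the action is timely.

TIMELY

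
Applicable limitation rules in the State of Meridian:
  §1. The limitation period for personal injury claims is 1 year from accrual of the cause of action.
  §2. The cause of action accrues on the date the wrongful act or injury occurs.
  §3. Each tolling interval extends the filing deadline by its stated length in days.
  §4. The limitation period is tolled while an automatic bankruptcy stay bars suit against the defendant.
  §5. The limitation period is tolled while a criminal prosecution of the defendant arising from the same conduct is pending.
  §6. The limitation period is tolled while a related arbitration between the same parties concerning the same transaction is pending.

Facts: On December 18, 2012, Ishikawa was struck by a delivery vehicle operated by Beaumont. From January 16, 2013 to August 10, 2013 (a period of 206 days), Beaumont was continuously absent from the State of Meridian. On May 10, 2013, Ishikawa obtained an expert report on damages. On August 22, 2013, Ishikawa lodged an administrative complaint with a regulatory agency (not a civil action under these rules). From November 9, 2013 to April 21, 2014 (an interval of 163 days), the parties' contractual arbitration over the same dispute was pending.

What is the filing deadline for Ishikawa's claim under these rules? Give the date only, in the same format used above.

The limitation period began to run on December 18, 2012.
Adding the 1 year base period to December 18, 2012 gives a deadline of December 18, 2013, before any tolling.
The period was tolled for 163 days by the pending related arbitration (November 9, 2013 to April 21, 2014), pushing the deadline to May 30, 2014.
No stated provision tolls the period for the defendant's absence, so the interval from January 16, 2013 to August 10, 2013 has no effect on the deadline.
Nothing else in the chronology tolls or restarts the period.

May 30, 2014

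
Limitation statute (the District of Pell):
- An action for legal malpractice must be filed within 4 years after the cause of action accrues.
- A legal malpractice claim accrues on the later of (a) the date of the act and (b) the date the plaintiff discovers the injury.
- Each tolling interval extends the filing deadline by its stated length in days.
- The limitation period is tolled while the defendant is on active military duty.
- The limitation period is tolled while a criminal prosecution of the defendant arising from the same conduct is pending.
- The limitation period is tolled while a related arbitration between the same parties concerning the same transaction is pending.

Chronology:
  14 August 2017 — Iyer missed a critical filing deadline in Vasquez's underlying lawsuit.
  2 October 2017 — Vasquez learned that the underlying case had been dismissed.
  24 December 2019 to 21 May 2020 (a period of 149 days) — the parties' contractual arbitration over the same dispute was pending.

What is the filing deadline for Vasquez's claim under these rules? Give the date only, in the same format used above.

Because discovery on 2 October 2017 post-dates the 14 August 2017 act, accrual under the later-of rule falls on 2 October 2017.
The untolled deadline — 4 years after 2 October 2017 — is 2 October 2021.
The period was tolled for 149 days by the pending related arbitration (24 December 2019 to 21 May 2020), pushing the deadline to 28 February 2022.

28 February 2022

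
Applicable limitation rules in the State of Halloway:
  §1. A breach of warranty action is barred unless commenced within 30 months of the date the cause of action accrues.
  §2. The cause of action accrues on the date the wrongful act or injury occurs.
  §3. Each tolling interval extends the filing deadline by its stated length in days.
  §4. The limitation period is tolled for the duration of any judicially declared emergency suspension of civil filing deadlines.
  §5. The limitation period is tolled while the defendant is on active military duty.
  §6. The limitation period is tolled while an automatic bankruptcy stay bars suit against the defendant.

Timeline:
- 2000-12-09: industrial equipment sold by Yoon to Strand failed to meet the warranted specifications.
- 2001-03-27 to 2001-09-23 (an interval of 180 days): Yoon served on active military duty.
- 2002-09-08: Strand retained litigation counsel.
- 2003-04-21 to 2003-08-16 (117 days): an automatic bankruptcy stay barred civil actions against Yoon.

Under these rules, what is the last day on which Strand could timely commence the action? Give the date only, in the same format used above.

2004-04-01

The cause of action accrued on 2000-12-09, the date of the act.
Adding the 30 months base period to 2000-12-09 gives a deadline of 2003-06-09, before any tolling.
The period was tolled for 180 days by the defendant's active military service (2001-03-27 to 2001-09-23), pushing the deadline to 2003-12-06.
Because the automatic bankruptcy stay ran from 2003-04-21 to 2003-08-16, the deadline is extended by 117 days to 2004-04-01.
None of the other events listed affects the running of the period under the stated rules.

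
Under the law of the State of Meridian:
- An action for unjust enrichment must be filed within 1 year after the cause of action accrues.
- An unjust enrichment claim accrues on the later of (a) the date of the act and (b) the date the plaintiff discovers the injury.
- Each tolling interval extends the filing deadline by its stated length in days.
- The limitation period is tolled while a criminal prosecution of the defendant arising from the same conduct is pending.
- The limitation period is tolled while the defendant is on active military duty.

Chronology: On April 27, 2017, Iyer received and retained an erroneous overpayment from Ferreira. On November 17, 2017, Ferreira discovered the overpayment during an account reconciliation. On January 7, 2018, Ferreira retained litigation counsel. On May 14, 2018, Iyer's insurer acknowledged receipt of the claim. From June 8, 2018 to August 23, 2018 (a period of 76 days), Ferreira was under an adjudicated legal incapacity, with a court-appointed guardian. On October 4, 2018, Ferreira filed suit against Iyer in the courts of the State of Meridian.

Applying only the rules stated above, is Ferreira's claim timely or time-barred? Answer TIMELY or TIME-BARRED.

Taking the later of the act (April 27, 2017) and discovery (November 17, 2017), the claim accrued on November 17, 2017.
1 year from November 17, 2017 is November 17, 2018.
Although the plaintiff's incapacity ran from June 8, 2018 to August 23, 2018, the stated rules do not make that a tolling event, so it is disregarded.
The other events in the timeline have no effect on the limitation period under the stated rules.
Filing on October 4, 2018 beat the November 17, 2018 deadline — the action is timely.

TIMELY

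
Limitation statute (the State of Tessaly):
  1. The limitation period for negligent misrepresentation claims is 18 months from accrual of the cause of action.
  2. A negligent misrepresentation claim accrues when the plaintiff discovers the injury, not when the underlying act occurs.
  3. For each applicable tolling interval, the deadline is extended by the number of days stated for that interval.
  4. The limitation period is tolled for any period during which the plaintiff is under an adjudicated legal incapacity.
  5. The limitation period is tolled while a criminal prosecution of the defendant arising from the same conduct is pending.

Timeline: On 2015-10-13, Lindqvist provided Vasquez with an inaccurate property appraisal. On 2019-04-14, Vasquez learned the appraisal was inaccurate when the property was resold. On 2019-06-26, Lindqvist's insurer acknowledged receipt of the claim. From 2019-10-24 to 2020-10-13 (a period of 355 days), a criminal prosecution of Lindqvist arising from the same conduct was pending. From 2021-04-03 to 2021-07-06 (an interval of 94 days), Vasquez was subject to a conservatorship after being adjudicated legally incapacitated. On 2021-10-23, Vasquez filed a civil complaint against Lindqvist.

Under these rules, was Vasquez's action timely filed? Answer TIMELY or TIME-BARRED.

The claim did not accrue until Vasquez discovered the injury on 2019-04-14; the 2015-10-13 act date does not start the clock under the stated rule.
The untolled deadline — 18 months after 2019-04-14 — is 2020-10-14.
The pending criminal prosecution from 2019-10-24 to 2020-10-13 tolled the period for 355 days, extending the deadline to 2021-10-04.
The period was tolled for 94 days by the plaintiff's legal incapacity (2021-04-03 to 2021-07-06), pushing the deadline to 2022-01-06.
None of the other events listed affects the running of the period under the stated rules.
Vasquez filed on 2021-10-23, before the 2022-01-06 deadline, so the action is timely.

TIMELY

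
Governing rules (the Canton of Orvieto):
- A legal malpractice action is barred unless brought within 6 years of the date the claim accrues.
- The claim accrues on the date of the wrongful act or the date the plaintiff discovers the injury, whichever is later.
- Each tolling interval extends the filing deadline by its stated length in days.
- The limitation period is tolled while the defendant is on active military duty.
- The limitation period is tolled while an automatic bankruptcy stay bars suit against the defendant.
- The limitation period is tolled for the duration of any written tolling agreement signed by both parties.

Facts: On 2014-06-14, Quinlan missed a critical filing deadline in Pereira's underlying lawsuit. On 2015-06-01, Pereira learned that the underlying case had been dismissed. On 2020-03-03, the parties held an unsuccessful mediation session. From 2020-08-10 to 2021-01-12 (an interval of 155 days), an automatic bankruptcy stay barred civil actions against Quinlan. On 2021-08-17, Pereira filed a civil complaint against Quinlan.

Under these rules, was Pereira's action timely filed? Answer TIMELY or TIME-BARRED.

TIMELY

The claim accrued on 2015-06-01 — the later of the 2014-06-14 act and the 2015-06-01 discovery.
The untolled deadline — 6 years after 2015-06-01 — is 2021-06-01.
The automatic bankruptcy stay from 2020-08-10 to 2021-01-12 tolled the period for 155 days, extending the deadline to 2021-11-03.
The other events in the timeline have no effect on the limitation period under the stated rules.
Filing on 2021-08-17 beat the 2021-11-03 deadline — the action is timely.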